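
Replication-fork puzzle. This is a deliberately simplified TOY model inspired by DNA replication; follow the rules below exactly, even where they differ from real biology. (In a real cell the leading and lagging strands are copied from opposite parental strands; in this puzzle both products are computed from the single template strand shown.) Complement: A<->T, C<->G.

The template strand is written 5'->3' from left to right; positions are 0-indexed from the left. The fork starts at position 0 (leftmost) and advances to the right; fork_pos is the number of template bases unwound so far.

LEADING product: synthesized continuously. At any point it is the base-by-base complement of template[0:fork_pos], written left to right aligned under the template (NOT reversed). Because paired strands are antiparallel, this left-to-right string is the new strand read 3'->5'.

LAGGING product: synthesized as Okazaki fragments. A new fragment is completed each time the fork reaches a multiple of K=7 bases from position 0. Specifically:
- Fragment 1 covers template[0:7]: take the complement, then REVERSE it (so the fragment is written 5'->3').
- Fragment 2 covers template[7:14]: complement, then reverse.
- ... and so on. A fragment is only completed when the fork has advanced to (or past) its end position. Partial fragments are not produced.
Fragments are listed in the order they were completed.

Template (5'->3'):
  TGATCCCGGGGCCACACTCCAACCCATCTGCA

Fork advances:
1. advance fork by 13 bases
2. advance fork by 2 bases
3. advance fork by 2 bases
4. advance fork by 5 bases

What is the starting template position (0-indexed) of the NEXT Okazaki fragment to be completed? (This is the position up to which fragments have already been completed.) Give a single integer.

Step 1: advance 13 -> fork_pos = 0 + 13 = 13. Reached multiple(s) of 7: 7 -> fragment 1 completed (1 total).
Step 2: advance 2 -> fork_pos = 13 + 2 = 15. Reached multiple(s) of 7: 14 -> fragment 2 completed (2 total).
Step 3: advance 2 -> fork_pos = 15 + 2 = 17. Next multiple of 7 is 21 (not reached); still 2 fragment(s).
Step 4: advance 5 -> fork_pos = 17 + 5 = 22. Reached multiple(s) of 7: 21 -> fragment 3 completed (3 total).
3 fragment(s) completed, covering template[0:21] (3 x 7 = 21). The next fragment, fragment 4, covers template[21:28], so it starts at position 21.

Answer: 21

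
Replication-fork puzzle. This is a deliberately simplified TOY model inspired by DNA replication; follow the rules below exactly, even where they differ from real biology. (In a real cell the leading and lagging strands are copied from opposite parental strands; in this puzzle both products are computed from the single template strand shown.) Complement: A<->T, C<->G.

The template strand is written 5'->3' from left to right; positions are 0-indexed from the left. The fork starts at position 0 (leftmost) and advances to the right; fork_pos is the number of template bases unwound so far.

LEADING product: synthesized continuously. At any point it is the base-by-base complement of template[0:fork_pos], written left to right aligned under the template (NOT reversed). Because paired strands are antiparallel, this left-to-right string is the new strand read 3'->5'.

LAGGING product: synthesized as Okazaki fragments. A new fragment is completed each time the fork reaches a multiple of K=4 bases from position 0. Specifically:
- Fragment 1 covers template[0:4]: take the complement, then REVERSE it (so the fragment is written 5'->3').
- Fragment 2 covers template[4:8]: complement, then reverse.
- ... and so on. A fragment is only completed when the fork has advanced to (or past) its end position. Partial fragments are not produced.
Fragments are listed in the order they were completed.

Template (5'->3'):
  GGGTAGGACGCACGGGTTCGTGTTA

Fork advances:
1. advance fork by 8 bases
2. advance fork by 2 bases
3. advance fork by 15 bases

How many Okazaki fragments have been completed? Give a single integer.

Answer: 6

Derivation:
Step 1: advance 8 -> fork_pos = 0 + 8 = 8. Reached multiple(s) of 4: 4, 8 -> fragments 1-2 completed (2 total).
Step 2: advance 2 -> fork_pos = 8 + 2 = 10. Next multiple of 4 is 12 (not reached); still 2 fragment(s).
Step 3: advance 15 -> fork_pos = 10 + 15 = 25. Reached multiple(s) of 4: 12, 16, 20, 24 -> fragments 3-6 completed (6 total).
Check: final fork_pos = 25; the multiples of 4 that are <= 25 are 4..24 -> 25 // 4 = 6 completed fragment(s).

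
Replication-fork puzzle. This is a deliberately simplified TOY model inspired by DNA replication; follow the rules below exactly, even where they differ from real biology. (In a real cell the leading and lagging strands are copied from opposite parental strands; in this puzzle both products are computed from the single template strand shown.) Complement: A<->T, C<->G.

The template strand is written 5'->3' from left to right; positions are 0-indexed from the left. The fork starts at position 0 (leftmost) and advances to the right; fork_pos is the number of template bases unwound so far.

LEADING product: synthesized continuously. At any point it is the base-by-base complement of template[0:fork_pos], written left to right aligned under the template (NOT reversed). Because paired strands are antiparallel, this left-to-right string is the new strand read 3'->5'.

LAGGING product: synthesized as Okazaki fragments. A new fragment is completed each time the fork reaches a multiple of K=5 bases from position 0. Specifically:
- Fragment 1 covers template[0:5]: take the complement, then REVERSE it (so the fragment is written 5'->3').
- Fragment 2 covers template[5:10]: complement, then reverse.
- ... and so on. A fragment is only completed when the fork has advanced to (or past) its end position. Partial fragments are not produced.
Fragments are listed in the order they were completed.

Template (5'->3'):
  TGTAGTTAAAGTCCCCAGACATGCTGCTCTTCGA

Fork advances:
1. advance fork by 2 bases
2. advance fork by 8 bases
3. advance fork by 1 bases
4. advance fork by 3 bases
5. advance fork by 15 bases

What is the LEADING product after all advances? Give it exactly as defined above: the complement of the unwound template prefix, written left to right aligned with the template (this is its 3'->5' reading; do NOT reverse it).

Step 1: advance 2 -> fork_pos = 0 + 2 = 2.
Step 2: advance 8 -> fork_pos = 2 + 8 = 10.
Step 3: advance 1 -> fork_pos = 10 + 1 = 11.
Step 4: advance 3 -> fork_pos = 11 + 3 = 14.
Step 5: advance 15 -> fork_pos = 14 + 15 = 29.
Unwound prefix: template[0:29] = TGTAGTTAAAGTCCCCAGACATGCTGCTC
Complement it base by base (A<->T, C<->G), keeping left-to-right order:
  [0:5] TGTAG -> ACATC
  [5:10] TTAAA -> AATTT
  [10:15] GTCCC -> CAGGG
  [15:20] CAGAC -> GTCTG
  [20:25] ATGCT -> TACGA
  [25:29] GCTC -> CGAG
Concatenate: ACATCAATTTCAGGGGTCTGTACGACGAG (length 29; written aligned with the template, i.e. 3'->5').

Answer: ACATCAATTTCAGGGGTCTGTACGACGAG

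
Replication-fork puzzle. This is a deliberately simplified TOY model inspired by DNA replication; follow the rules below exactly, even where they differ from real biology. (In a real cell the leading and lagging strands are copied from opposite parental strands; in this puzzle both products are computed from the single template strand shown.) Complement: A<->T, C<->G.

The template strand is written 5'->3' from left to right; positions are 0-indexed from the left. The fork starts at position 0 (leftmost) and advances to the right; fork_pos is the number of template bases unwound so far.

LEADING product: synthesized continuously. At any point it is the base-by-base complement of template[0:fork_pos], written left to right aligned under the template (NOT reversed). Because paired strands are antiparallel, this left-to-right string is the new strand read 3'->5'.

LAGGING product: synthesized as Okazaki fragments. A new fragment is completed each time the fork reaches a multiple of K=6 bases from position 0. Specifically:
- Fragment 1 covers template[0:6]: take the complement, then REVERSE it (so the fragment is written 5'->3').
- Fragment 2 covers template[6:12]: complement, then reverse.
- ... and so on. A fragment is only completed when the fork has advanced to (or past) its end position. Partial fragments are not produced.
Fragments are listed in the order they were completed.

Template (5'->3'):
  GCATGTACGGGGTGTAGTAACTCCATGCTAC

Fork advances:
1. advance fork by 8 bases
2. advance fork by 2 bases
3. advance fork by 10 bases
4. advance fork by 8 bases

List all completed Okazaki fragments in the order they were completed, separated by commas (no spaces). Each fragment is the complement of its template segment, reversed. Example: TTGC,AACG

Step 1: advance 8 -> fork_pos = 0 + 8 = 8. Reached multiple(s) of 6: 6 -> fragment 1 completed (1 total).
Step 2: advance 2 -> fork_pos = 8 + 2 = 10. Next multiple of 6 is 12 (not reached); still 1 fragment(s).
Step 3: advance 10 -> fork_pos = 10 + 10 = 20. Reached multiple(s) of 6: 12, 18 -> fragments 2-3 completed (3 total).
Step 4: advance 8 -> fork_pos = 20 + 8 = 28. Reached multiple(s) of 6: 24 -> fragment 4 completed (4 total).
Final fork_pos = 28, so 4 fragment(s) are complete. Build each: template segment -> complement -> reverse.
Fragment 1: template[0:6] = GCATGT -> complement CGTACA -> reversed ACATGC
Fragment 2: template[6:12] = ACGGGG -> complement TGCCCC -> reversed CCCCGT
Fragment 3: template[12:18] = TGTAGT -> complement ACATCA -> reversed ACTACA
Fragment 4: template[18:24] = AACTCC -> complement TTGAGG -> reversed GGAGTT

Answer: ACATGC,CCCCGT,ACTACA,GGAGTT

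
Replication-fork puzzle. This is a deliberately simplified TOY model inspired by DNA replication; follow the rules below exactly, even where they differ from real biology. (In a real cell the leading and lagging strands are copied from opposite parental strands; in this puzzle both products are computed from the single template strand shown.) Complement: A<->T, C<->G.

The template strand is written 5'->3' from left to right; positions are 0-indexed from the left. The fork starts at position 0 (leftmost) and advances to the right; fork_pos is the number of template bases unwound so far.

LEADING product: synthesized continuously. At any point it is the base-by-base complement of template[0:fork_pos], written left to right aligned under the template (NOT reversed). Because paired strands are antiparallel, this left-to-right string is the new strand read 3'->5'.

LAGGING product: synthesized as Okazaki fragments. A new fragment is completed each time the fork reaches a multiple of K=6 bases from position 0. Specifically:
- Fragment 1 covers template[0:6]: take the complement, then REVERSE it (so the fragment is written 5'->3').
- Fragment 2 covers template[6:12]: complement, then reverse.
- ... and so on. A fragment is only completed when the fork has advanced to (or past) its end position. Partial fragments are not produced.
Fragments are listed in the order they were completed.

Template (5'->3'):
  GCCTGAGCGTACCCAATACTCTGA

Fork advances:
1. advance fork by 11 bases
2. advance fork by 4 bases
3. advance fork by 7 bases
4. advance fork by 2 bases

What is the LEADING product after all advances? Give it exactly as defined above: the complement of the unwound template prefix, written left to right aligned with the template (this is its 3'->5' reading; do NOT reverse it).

Step 1: advance 11 -> fork_pos = 0 + 11 = 11.
Step 2: advance 4 -> fork_pos = 11 + 4 = 15.
Step 3: advance 7 -> fork_pos = 15 + 7 = 22.
Step 4: advance 2 -> fork_pos = 22 + 2 = 24.
Unwound prefix: template[0:24] = GCCTGAGCGTACCCAATACTCTGA
Complement it base by base (A<->T, C<->G), keeping left-to-right order:
  [0:5] GCCTG -> CGGAC
  [5:10] AGCGT -> TCGCA
  [10:15] ACCCA -> TGGGT
  [15:20] ATACT -> TATGA
  [20:24] CTGA -> GACT
Concatenate: CGGACTCGCATGGGTTATGAGACT (length 24; written aligned with the template, i.e. 3'->5').

Answer: CGGACTCGCATGGGTTATGAGACT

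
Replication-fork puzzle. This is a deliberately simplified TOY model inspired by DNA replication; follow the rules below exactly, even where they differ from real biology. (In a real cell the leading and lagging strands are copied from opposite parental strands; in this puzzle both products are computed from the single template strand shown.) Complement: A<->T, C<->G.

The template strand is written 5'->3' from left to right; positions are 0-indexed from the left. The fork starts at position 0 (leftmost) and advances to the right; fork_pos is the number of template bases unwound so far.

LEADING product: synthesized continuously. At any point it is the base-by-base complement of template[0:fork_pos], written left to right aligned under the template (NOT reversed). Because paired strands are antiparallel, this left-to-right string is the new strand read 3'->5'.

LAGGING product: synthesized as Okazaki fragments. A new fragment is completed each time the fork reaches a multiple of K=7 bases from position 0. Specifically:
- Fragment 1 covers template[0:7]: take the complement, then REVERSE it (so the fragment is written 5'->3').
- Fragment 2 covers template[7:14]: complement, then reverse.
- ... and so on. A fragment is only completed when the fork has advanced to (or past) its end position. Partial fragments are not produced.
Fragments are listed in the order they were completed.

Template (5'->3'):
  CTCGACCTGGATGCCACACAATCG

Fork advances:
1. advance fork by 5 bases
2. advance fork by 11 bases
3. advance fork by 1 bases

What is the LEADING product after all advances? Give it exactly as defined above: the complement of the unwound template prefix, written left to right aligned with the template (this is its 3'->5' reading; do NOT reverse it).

Step 1: advance 5 -> fork_pos = 0 + 5 = 5.
Step 2: advance 11 -> fork_pos = 5 + 11 = 16.
Step 3: advance 1 -> fork_pos = 16 + 1 = 17.
Unwound prefix: template[0:17] = CTCGACCTGGATGCCAC
Complement it base by base (A<->T, C<->G), keeping left-to-right order:
  [0:5] CTCGA -> GAGCT
  [5:10] CCTGG -> GGACC
  [10:15] ATGCC -> TACGG
  [15:17] AC -> TG
Concatenate: GAGCTGGACCTACGGTG (length 17; written aligned with the template, i.e. 3'->5').

Answer: GAGCTGGACCTACGGTG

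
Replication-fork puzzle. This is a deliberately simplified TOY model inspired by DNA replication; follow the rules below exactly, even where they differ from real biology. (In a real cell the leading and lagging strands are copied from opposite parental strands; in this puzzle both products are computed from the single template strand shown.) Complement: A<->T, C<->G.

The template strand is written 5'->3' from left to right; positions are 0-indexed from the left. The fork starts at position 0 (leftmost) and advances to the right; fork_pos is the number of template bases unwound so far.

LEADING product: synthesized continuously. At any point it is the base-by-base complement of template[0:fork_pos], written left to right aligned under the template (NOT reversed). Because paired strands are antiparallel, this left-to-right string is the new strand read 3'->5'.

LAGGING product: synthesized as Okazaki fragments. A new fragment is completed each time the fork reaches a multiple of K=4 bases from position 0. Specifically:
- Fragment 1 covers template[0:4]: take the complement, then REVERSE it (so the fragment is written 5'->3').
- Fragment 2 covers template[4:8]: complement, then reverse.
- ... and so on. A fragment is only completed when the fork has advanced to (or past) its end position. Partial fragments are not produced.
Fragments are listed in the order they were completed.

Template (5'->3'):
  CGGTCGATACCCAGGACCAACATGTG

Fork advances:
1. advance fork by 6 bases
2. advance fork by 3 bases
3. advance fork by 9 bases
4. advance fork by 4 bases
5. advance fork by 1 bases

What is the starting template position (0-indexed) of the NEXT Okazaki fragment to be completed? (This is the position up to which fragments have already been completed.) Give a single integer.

Step 1: advance 6 -> fork_pos = 0 + 6 = 6. Reached multiple(s) of 4: 4 -> fragment 1 completed (1 total).
Step 2: advance 3 -> fork_pos = 6 + 3 = 9. Reached multiple(s) of 4: 8 -> fragment 2 completed (2 total).
Step 3: advance 9 -> fork_pos = 9 + 9 = 18. Reached multiple(s) of 4: 12, 16 -> fragments 3-4 completed (4 total).
Step 4: advance 4 -> fork_pos = 18 + 4 = 22. Reached multiple(s) of 4: 20 -> fragment 5 completed (5 total).
Step 5: advance 1 -> fork_pos = 22 + 1 = 23. Next multiple of 4 is 24 (not reached); still 5 fragment(s).
5 fragment(s) completed, covering template[0:20] (5 x 4 = 20). The next fragment, fragment 6, covers template[20:24], so it starts at position 20.

Answer: 20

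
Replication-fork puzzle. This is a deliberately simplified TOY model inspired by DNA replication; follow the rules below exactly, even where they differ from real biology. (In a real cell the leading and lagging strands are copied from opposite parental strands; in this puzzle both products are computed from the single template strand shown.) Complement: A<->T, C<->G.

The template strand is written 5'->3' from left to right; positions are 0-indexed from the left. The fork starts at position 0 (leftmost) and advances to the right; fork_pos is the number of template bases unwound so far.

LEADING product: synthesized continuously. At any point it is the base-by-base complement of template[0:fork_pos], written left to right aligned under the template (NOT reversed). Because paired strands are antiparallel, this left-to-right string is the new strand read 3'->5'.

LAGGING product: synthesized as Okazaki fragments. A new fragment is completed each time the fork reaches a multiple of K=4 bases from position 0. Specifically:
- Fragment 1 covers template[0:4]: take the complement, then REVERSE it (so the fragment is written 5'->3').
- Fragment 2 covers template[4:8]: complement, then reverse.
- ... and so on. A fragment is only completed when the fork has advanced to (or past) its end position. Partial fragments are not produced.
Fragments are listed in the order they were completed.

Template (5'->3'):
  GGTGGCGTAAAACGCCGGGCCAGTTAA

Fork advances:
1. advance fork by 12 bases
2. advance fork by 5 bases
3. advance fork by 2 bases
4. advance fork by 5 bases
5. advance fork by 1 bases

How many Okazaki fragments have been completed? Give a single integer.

Answer: 6

Derivation:
Step 1: advance 12 -> fork_pos = 0 + 12 = 12. Reached multiple(s) of 4: 4, 8, 12 -> fragments 1-3 completed (3 total).
Step 2: advance 5 -> fork_pos = 12 + 5 = 17. Reached multiple(s) of 4: 16 -> fragment 4 completed (4 total).
Step 3: advance 2 -> fork_pos = 17 + 2 = 19. Next multiple of 4 is 20 (not reached); still 4 fragment(s).
Step 4: advance 5 -> fork_pos = 19 + 5 = 24. Reached multiple(s) of 4: 20, 24 -> fragments 5-6 completed (6 total).
Step 5: advance 1 -> fork_pos = 24 + 1 = 25. Next multiple of 4 is 28 (not reached); still 6 fragment(s).
Check: final fork_pos = 25; the multiples of 4 that are <= 25 are 4..24 -> 25 // 4 = 6 completed fragment(s).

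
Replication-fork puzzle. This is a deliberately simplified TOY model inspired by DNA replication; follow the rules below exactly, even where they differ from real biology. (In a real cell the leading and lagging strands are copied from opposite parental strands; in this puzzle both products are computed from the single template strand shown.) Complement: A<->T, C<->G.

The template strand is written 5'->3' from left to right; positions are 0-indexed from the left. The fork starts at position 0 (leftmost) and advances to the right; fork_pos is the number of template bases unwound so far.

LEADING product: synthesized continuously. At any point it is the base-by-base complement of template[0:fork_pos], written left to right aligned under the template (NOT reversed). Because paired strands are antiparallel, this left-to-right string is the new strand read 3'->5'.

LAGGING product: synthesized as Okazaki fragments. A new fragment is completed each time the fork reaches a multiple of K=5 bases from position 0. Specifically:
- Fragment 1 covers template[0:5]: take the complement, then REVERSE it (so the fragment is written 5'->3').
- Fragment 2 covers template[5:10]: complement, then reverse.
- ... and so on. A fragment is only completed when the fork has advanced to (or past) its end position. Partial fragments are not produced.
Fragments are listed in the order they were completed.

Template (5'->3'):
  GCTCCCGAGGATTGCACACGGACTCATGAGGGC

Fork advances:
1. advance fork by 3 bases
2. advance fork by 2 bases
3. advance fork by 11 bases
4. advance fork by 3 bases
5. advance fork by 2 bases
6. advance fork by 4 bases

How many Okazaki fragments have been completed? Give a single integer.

Answer: 5

Derivation:
Step 1: advance 3 -> fork_pos = 0 + 3 = 3. Next multiple of 5 is 5 (not reached); still 0 fragment(s).
Step 2: advance 2 -> fork_pos = 3 + 2 = 5. Reached multiple(s) of 5: 5 -> fragment 1 completed (1 total).
Step 3: advance 11 -> fork_pos = 5 + 11 = 16. Reached multiple(s) of 5: 10, 15 -> fragments 2-3 completed (3 total).
Step 4: advance 3 -> fork_pos = 16 + 3 = 19. Next multiple of 5 is 20 (not reached); still 3 fragment(s).
Step 5: advance 2 -> fork_pos = 19 + 2 = 21. Reached multiple(s) of 5: 20 -> fragment 4 completed (4 total).
Step 6: advance 4 -> fork_pos = 21 + 4 = 25. Reached multiple(s) of 5: 25 -> fragment 5 completed (5 total).
Check: final fork_pos = 25; the multiples of 5 that are <= 25 are 5..25 -> 25 // 5 = 5 completed fragment(s).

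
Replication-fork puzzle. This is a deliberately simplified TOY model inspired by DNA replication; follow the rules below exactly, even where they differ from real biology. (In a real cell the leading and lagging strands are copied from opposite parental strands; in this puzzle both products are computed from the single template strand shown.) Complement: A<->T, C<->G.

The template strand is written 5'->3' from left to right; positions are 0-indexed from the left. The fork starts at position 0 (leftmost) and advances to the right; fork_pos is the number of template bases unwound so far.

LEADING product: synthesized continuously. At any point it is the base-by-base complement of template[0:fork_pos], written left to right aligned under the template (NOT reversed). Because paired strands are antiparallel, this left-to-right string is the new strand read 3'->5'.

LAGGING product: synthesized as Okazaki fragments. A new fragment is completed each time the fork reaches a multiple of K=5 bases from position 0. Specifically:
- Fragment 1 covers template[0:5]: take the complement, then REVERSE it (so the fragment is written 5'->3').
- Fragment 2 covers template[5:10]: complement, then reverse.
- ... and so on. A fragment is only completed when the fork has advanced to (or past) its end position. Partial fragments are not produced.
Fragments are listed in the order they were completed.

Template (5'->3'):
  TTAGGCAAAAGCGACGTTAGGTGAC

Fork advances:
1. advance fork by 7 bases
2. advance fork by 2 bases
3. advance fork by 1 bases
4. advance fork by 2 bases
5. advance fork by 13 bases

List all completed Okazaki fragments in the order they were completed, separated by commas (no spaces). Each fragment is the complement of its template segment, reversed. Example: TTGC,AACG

Step 1: advance 7 -> fork_pos = 0 + 7 = 7. Reached multiple(s) of 5: 5 -> fragment 1 completed (1 total).
Step 2: advance 2 -> fork_pos = 7 + 2 = 9. Next multiple of 5 is 10 (not reached); still 1 fragment(s).
Step 3: advance 1 -> fork_pos = 9 + 1 = 10. Reached multiple(s) of 5: 10 -> fragment 2 completed (2 total).
Step 4: advance 2 -> fork_pos = 10 + 2 = 12. Next multiple of 5 is 15 (not reached); still 2 fragment(s).
Step 5: advance 13 -> fork_pos = 12 + 13 = 25. Reached multiple(s) of 5: 15, 20, 25 -> fragments 3-5 completed (5 total).
Final fork_pos = 25, so 5 fragment(s) are complete. Build each: template segment -> complement -> reverse.
Fragment 1: template[0:5] = TTAGG -> complement AATCC -> reversed CCTAA
Fragment 2: template[5:10] = CAAAA -> complement GTTTT -> reversed TTTTG
Fragment 3: template[10:15] = GCGAC -> complement CGCTG -> reversed GTCGC
Fragment 4: template[15:20] = GTTAG -> complement CAATC -> reversed CTAAC
Fragment 5: template[20:25] = GTGAC -> complement CACTG -> reversed GTCAC

Answer: CCTAA,TTTTG,GTCGC,CTAAC,GTCAC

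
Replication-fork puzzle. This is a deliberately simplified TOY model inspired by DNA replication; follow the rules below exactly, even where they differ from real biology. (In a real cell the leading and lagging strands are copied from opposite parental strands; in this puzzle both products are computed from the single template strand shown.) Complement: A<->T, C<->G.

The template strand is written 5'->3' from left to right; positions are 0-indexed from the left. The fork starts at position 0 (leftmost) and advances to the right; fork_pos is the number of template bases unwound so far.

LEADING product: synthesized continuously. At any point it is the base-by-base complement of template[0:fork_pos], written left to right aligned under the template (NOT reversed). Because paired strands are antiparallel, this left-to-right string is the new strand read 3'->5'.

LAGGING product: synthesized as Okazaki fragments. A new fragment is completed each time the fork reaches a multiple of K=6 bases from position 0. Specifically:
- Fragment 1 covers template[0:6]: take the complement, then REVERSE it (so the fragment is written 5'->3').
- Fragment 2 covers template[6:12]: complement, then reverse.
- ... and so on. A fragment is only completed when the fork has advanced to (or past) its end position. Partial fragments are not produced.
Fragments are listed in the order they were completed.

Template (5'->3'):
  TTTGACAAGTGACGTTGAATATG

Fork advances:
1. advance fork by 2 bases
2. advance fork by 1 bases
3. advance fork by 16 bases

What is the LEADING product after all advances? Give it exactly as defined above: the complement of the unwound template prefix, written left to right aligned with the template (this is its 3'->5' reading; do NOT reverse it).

Answer: AAACTGTTCACTGCAACTT

Derivation:
Step 1: advance 2 -> fork_pos = 0 + 2 = 2.
Step 2: advance 1 -> fork_pos = 2 + 1 = 3.
Step 3: advance 16 -> fork_pos = 3 + 16 = 19.
Unwound prefix: template[0:19] = TTTGACAAGTGACGTTGAA
Complement it base by base (A<->T, C<->G), keeping left-to-right order:
  [0:5] TTTGA -> AAACT
  [5:10] CAAGT -> GTTCA
  [10:15] GACGT -> CTGCA
  [15:19] TGAA -> ACTT
Concatenate: AAACTGTTCACTGCAACTT (length 19; written aligned with the template, i.e. 3'->5').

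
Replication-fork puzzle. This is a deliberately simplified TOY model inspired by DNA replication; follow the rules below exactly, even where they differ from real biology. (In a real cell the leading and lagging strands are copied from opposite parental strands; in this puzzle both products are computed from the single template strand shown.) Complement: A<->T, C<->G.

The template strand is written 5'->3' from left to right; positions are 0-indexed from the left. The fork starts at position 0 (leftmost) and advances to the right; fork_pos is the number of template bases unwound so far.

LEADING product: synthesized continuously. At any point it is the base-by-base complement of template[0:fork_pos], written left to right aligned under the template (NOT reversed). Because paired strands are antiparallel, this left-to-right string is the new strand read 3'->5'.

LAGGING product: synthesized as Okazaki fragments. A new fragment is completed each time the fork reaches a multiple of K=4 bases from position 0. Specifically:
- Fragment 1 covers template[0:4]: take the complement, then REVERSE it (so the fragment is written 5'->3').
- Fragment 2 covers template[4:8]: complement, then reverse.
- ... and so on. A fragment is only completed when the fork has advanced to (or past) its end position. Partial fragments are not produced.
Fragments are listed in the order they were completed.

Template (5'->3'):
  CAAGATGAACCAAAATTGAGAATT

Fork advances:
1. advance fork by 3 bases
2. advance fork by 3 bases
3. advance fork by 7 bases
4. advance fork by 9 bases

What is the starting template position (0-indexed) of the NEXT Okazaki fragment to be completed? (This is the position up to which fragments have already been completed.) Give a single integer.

Answer: 20

Derivation:
Step 1: advance 3 -> fork_pos = 0 + 3 = 3. Next multiple of 4 is 4 (not reached); still 0 fragment(s).
Step 2: advance 3 -> fork_pos = 3 + 3 = 6. Reached multiple(s) of 4: 4 -> fragment 1 completed (1 total).
Step 3: advance 7 -> fork_pos = 6 + 7 = 13. Reached multiple(s) of 4: 8, 12 -> fragments 2-3 completed (3 total).
Step 4: advance 9 -> fork_pos = 13 + 9 = 22. Reached multiple(s) of 4: 16, 20 -> fragments 4-5 completed (5 total).
5 fragment(s) completed, covering template[0:20] (5 x 4 = 20). The next fragment, fragment 6, covers template[20:24], so it starts at position 20.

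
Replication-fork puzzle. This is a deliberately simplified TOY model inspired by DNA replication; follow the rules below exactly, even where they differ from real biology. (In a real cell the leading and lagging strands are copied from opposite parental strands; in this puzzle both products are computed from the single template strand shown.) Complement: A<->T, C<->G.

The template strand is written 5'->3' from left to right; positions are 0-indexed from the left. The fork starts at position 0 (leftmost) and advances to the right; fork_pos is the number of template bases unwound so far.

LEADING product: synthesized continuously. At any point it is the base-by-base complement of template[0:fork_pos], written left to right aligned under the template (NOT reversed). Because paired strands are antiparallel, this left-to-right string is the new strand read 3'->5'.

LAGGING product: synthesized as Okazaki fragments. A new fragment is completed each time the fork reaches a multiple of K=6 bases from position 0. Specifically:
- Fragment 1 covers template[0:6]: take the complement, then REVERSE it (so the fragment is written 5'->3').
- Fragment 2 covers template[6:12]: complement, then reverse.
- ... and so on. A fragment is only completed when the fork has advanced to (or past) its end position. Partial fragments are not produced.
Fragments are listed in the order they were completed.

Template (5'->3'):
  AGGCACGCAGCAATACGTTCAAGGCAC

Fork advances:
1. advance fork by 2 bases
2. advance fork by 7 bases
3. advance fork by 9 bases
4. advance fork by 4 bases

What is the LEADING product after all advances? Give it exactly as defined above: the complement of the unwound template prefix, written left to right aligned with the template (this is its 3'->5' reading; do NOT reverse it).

Step 1: advance 2 -> fork_pos = 0 + 2 = 2.
Step 2: advance 7 -> fork_pos = 2 + 7 = 9.
Step 3: advance 9 -> fork_pos = 9 + 9 = 18.
Step 4: advance 4 -> fork_pos = 18 + 4 = 22.
Unwound prefix: template[0:22] = AGGCACGCAGCAATACGTTCAA
Complement it base by base (A<->T, C<->G), keeping left-to-right order:
  [0:5] AGGCA -> TCCGT
  [5:10] CGCAG -> GCGTC
  [10:15] CAATA -> GTTAT
  [15:20] CGTTC -> GCAAG
  [20:22] AA -> TT
Concatenate: TCCGTGCGTCGTTATGCAAGTT (length 22; written aligned with the template, i.e. 3'->5').

Answer: TCCGTGCGTCGTTATGCAAGTT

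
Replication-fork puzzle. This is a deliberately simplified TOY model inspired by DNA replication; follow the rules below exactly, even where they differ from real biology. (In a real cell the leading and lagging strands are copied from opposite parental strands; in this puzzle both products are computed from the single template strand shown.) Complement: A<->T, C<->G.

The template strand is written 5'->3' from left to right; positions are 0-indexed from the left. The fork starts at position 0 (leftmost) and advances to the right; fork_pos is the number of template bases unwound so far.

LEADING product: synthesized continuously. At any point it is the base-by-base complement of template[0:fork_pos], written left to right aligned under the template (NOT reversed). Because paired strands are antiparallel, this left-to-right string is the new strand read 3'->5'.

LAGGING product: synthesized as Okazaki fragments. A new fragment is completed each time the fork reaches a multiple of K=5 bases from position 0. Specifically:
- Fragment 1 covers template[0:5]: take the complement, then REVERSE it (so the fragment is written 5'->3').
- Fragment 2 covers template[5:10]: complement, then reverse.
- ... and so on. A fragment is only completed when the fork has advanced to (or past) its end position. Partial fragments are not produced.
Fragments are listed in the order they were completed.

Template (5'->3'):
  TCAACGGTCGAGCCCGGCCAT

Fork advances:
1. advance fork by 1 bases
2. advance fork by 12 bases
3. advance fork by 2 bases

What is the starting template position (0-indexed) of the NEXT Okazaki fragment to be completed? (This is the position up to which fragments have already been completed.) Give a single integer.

Answer: 15

Derivation:
Step 1: advance 1 -> fork_pos = 0 + 1 = 1. Next multiple of 5 is 5 (not reached); still 0 fragment(s).
Step 2: advance 12 -> fork_pos = 1 + 12 = 13. Reached multiple(s) of 5: 5, 10 -> fragments 1-2 completed (2 total).
Step 3: advance 2 -> fork_pos = 13 + 2 = 15. Reached multiple(s) of 5: 15 -> fragment 3 completed (3 total).
3 fragment(s) completed, covering template[0:15] (3 x 5 = 15). The next fragment, fragment 4, covers template[15:20], so it starts at position 15.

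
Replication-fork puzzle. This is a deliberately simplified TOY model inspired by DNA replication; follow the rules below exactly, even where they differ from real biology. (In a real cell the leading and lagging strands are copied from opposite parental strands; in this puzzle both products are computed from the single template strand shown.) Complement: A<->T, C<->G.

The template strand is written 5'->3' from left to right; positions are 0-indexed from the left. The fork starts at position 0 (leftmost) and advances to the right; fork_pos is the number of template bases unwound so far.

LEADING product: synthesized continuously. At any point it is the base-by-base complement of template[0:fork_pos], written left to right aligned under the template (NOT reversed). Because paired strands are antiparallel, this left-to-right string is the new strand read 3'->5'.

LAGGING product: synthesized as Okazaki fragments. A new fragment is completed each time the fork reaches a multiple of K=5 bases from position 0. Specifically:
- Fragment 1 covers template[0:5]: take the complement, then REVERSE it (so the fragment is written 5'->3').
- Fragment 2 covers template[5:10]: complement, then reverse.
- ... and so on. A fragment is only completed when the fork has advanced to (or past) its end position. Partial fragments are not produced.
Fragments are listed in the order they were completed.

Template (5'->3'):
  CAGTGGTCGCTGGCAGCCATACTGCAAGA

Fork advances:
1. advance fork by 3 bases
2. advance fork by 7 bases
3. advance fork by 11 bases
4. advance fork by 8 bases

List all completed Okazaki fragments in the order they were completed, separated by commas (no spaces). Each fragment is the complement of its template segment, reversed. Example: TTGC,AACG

Answer: CACTG,GCGAC,TGCCA,ATGGC,GCAGT

Derivation:
Step 1: advance 3 -> fork_pos = 0 + 3 = 3. Next multiple of 5 is 5 (not reached); still 0 fragment(s).
Step 2: advance 7 -> fork_pos = 3 + 7 = 10. Reached multiple(s) of 5: 5, 10 -> fragments 1-2 completed (2 total).
Step 3: advance 11 -> fork_pos = 10 + 11 = 21. Reached multiple(s) of 5: 15, 20 -> fragments 3-4 completed (4 total).
Step 4: advance 8 -> fork_pos = 21 + 8 = 29. Reached multiple(s) of 5: 25 -> fragment 5 completed (5 total).
Final fork_pos = 29, so 5 fragment(s) are complete. Build each: template segment -> complement -> reverse.
Fragment 1: template[0:5] = CAGTG -> complement GTCAC -> reversed CACTG
Fragment 2: template[5:10] = GTCGC -> complement CAGCG -> reversed GCGAC
Fragment 3: template[10:15] = TGGCA -> complement ACCGT -> reversed TGCCA
Fragment 4: template[15:20] = GCCAT -> complement CGGTA -> reversed ATGGC
Fragment 5: template[20:25] = ACTGC -> complement TGACG -> reversed GCAGT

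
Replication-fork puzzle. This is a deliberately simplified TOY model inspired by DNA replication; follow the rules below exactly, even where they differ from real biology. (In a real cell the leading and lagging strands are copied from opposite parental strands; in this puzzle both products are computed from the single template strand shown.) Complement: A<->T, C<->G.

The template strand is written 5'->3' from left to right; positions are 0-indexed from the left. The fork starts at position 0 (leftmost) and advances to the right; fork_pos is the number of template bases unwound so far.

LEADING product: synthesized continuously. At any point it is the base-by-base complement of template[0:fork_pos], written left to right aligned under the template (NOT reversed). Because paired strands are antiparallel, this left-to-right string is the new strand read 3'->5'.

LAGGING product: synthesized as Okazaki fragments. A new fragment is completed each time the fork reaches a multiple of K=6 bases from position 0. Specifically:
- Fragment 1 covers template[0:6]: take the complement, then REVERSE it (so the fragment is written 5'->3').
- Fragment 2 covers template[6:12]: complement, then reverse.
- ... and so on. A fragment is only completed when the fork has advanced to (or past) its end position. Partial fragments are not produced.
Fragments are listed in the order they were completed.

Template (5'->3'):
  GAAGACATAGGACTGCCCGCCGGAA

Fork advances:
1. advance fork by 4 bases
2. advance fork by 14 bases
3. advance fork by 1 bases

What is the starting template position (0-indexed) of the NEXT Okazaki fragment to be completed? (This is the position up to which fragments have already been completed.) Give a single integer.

Answer: 18

Derivation:
Step 1: advance 4 -> fork_pos = 0 + 4 = 4. Next multiple of 6 is 6 (not reached); still 0 fragment(s).
Step 2: advance 14 -> fork_pos = 4 + 14 = 18. Reached multiple(s) of 6: 6, 12, 18 -> fragments 1-3 completed (3 total).
Step 3: advance 1 -> fork_pos = 18 + 1 = 19. Next multiple of 6 is 24 (not reached); still 3 fragment(s).
3 fragment(s) completed, covering template[0:18] (3 x 6 = 18). The next fragment, fragment 4, covers template[18:24], so it starts at position 18.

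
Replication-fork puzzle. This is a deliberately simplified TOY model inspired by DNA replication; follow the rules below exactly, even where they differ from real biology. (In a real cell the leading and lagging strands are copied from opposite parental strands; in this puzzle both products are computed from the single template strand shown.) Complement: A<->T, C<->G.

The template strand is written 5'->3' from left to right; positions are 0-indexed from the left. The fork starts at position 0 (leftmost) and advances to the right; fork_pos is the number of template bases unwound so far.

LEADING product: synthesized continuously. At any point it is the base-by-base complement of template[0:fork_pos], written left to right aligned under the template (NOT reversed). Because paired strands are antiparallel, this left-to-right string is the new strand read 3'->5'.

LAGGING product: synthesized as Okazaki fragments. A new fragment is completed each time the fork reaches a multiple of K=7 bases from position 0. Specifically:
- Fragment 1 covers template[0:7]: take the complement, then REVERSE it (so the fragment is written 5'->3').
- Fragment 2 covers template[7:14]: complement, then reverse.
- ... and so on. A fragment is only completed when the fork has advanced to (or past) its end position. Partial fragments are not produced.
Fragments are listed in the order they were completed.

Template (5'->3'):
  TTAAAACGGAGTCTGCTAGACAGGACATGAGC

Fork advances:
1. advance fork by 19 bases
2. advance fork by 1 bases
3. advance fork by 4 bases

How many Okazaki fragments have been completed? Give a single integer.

Answer: 3

Derivation:
Step 1: advance 19 -> fork_pos = 0 + 19 = 19. Reached multiple(s) of 7: 7, 14 -> fragments 1-2 completed (2 total).
Step 2: advance 1 -> fork_pos = 19 + 1 = 20. Next multiple of 7 is 21 (not reached); still 2 fragment(s).
Step 3: advance 4 -> fork_pos = 20 + 4 = 24. Reached multiple(s) of 7: 21 -> fragment 3 completed (3 total).
Check: final fork_pos = 24; the multiples of 7 that are <= 24 are 7..21 -> 24 // 7 = 3 completed fragment(s).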